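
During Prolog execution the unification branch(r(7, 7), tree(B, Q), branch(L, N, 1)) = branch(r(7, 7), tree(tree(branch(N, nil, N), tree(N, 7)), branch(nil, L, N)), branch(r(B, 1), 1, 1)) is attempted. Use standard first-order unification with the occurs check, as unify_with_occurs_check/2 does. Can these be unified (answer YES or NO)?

YES

Decompose branch/3: r(7, 7) = r(7, 7),  tree(B, Q) = tree(tree(branch(N, nil, N), tree(N, 7)), branch(nil, L, N)),  branch(L, N, 1) = branch(r(B, 1), 1, 1).
Delete trivial equation r(7, 7) = r(7, 7).
Decompose tree/2: B = tree(branch(N, nil, N), tree(N, 7)),  Q = branch(nil, L, N).
Bind B := tree(branch(N, nil, N), tree(N, 7)); substituting into the one remaining equation that mentions B gives: branch(L, N, 1) = branch(r(tree(branch(N, nil, N), tree(N, 7)), 1), 1, 1).
Bind Q := branch(nil, L, N); no other remaining equation mentions Q.
Decompose branch/3: L = r(tree(branch(N, nil, N), tree(N, 7)), 1),  N = 1,  1 = 1.
Bind L := r(tree(branch(N, nil, N), tree(N, 7)), 1); no other remaining equation mentions L. Substituting into the earlier binding gives Q := branch(nil, r(tree(branch(N, nil, N), tree(N, 7)), 1), N).
Bind N := 1; no other remaining equation mentions N. Substituting into the earlier bindings gives B := tree(branch(1, nil, 1), tree(1, 7)), Q := branch(nil, r(tree(branch(1, nil, 1), tree(1, 7)), 1), 1), L := r(tree(branch(1, nil, 1), tree(1, 7)), 1).
Delete trivial equation 1 = 1.
No equations remain and no clash or occurs-check failure arose, so a unifier exists.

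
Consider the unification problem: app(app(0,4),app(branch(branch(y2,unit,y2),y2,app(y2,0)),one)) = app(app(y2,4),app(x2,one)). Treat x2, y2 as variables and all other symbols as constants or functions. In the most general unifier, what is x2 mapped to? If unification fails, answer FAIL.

Decompose app/2: app(0,4) = app(y2,4),  app(branch(branch(y2,unit,y2),y2,app(y2,0)),one) = app(x2,one).
Decompose app/2: 0 = y2,  4 = 4.
Bind y2 := 0; substituting into the one remaining equation that mentions y2 gives: app(branch(branch(0,unit,0),0,app(0,0)),one) = app(x2,one).
Delete trivial equation 4 = 4.
Decompose app/2: branch(branch(0,unit,0),0,app(0,0)) = x2,  one = one.
Bind x2 := branch(branch(0,unit,0),0,app(0,0)); no other remaining equation mentions x2.
Delete trivial equation one = one.
MGU = { y2 -> 0, x2 -> branch(branch(0,unit,0),0,app(0,0)) }, so x2 -> branch(branch(0,unit,0),0,app(0,0)).

branch(branch(0,unit,0),0,app(0,0))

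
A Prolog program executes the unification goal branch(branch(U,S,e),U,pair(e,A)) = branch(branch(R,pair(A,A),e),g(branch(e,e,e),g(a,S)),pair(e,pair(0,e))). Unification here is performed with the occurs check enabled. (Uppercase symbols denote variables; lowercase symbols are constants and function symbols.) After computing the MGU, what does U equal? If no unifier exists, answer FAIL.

g(branch(e,e,e),g(a,pair(pair(0,e),pair(0,e))))

Decompose branch/3: branch(U,S,e) = branch(R,pair(A,A),e),  U = g(branch(e,e,e),g(a,S)),  pair(e,A) = pair(e,pair(0,e)).
Decompose branch/3: U = R,  S = pair(A,A),  e = e.
Bind U := R; substituting into the one remaining equation that mentions U gives: R = g(branch(e,e,e),g(a,S)).
Bind S := pair(A,A); substituting into the one remaining equation that mentions S gives: R = g(branch(e,e,e),g(a,pair(A,A))).
Delete trivial equation e = e.
Bind R := g(branch(e,e,e),g(a,pair(A,A))); no other remaining equation mentions R. Substituting into the earlier binding gives U := g(branch(e,e,e),g(a,pair(A,A))).
Decompose pair/2: e = e,  A = pair(0,e).
Delete trivial equation e = e.
Bind A := pair(0,e). Substituting into the earlier bindings gives U := g(branch(e,e,e),g(a,pair(pair(0,e),pair(0,e)))), S := pair(pair(0,e),pair(0,e)), R := g(branch(e,e,e),g(a,pair(pair(0,e),pair(0,e)))).
MGU = { U -> g(branch(e,e,e),g(a,pair(pair(0,e),pair(0,e)))), S -> pair(pair(0,e),pair(0,e)), R -> g(branch(e,e,e),g(a,pair(pair(0,e),pair(0,e)))), A -> pair(0,e) }, so U -> g(branch(e,e,e),g(a,pair(pair(0,e),pair(0,e)))).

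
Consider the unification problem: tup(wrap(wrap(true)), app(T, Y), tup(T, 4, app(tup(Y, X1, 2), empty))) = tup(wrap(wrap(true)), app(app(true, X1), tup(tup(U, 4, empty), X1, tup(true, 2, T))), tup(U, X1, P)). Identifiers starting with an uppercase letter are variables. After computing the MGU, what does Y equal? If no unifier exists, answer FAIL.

tup(tup(app(true, 4), 4, empty), 4, tup(true, 2, app(true, 4)))

Decompose tup/3: wrap(wrap(true)) = wrap(wrap(true)),  app(T, Y) = app(app(true, X1), tup(tup(U, 4, empty), X1, tup(true, 2, T))),  tup(T, 4, app(tup(Y, X1, 2), empty)) = tup(U, X1, P).
Delete trivial equation wrap(wrap(true)) = wrap(wrap(true)).
Decompose app/2: T = app(true, X1),  Y = tup(tup(U, 4, empty), X1, tup(true, 2, T)).
Bind T := app(true, X1); substituting into the remaining equations gives: Y = tup(tup(U, 4, empty), X1, tup(true, 2, app(true, X1))),  tup(app(true, X1), 4, app(tup(Y, X1, 2), empty)) = tup(U, X1, P).
Bind Y := tup(tup(U, 4, empty), X1, tup(true, 2, app(true, X1))); substituting into the remaining equation gives: tup(app(true, X1), 4, app(tup(tup(tup(U, 4, empty), X1, tup(true, 2, app(true, X1))), X1, 2), empty)) = tup(U, X1, P).
Decompose tup/3: app(true, X1) = U,  4 = X1,  app(tup(tup(tup(U, 4, empty), X1, tup(true, 2, app(true, X1))), X1, 2), empty) = P.
Bind U := app(true, X1); substituting into the one remaining equation that mentions U gives: app(tup(tup(tup(app(true, X1), 4, empty), X1, tup(true, 2, app(true, X1))), X1, 2), empty) = P. Substituting into the earlier binding gives Y := tup(tup(app(true, X1), 4, empty), X1, tup(true, 2, app(true, X1))).
Bind X1 := 4; substituting into the remaining equation gives: app(tup(tup(tup(app(true, 4), 4, empty), 4, tup(true, 2, app(true, 4))), 4, 2), empty) = P. Substituting into the earlier bindings gives T := app(true, 4), Y := tup(tup(app(true, 4), 4, empty), 4, tup(true, 2, app(true, 4))), U := app(true, 4).
Bind P := app(tup(tup(tup(app(true, 4), 4, empty), 4, tup(true, 2, app(true, 4))), 4, 2), empty).
MGU = { T -> app(true, 4), Y -> tup(tup(app(true, 4), 4, empty), 4, tup(true, 2, app(true, 4))), U -> app(true, 4), X1 -> 4, P -> app(tup(tup(tup(app(true, 4), 4, empty), 4, tup(true, 2, app(true, 4))), 4, 2), empty) }, so Y -> tup(tup(app(true, 4), 4, empty), 4, tup(true, 2, app(true, 4))).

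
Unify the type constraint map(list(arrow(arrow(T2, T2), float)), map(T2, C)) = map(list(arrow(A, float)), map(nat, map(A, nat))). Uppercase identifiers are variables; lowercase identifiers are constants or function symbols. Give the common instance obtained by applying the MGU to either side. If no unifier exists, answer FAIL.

map(list(arrow(arrow(nat, nat), float)), map(nat, map(arrow(nat, nat), nat)))

Decompose map/2: list(arrow(arrow(T2, T2), float)) = list(arrow(A, float)),  map(T2, C) = map(nat, map(A, nat)).
Decompose list/1: arrow(arrow(T2, T2), float) = arrow(A, float).
Decompose arrow/2: arrow(T2, T2) = A,  float = float.
Bind A := arrow(T2, T2); substituting into the one remaining equation that mentions A gives: map(T2, C) = map(nat, map(arrow(T2, T2), nat)).
Delete trivial equation float = float.
Decompose map/2: T2 = nat,  C = map(arrow(T2, T2), nat).
Bind T2 := nat; substituting into the remaining equation gives: C = map(arrow(nat, nat), nat). Substituting into the earlier binding gives A := arrow(nat, nat).
Bind C := map(arrow(nat, nat), nat).
Applying the MGU to either side gives map(list(arrow(arrow(nat, nat), float)), map(nat, map(arrow(nat, nat), nat))).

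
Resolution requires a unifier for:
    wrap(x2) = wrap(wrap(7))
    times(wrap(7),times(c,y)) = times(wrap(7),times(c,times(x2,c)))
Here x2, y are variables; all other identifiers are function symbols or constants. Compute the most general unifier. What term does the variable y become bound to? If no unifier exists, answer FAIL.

times(wrap(7),c)

Decompose wrap/1: x2 = wrap(7).
Bind x2 := wrap(7); substituting into the remaining equation gives: times(wrap(7),times(c,y)) = times(wrap(7),times(c,times(wrap(7),c))).
Decompose times/2: wrap(7) = wrap(7),  times(c,y) = times(c,times(wrap(7),c)).
Delete trivial equation wrap(7) = wrap(7).
Decompose times/2: c = c,  y = times(wrap(7),c).
Delete trivial equation c = c.
Bind y := times(wrap(7),c).
MGU = { x2 ↦ wrap(7), y ↦ times(wrap(7),c) }, so y ↦ times(wrap(7),c).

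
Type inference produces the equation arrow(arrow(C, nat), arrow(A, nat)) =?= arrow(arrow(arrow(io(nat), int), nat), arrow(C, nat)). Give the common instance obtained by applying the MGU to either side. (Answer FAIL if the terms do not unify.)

Decompose arrow/2: arrow(C, nat) =?= arrow(arrow(io(nat), int), nat),  arrow(A, nat) =?= arrow(C, nat).
Decompose arrow/2: C =?= arrow(io(nat), int),  nat =?= nat.
Bind C := arrow(io(nat), int); substituting into the one remaining equation that mentions C gives: arrow(A, nat) =?= arrow(arrow(io(nat), int), nat).
Delete trivial equation nat =?= nat.
Decompose arrow/2: A =?= arrow(io(nat), int),  nat =?= nat.
Bind A := arrow(io(nat), int); no other remaining equation mentions A.
Delete trivial equation nat =?= nat.
Applying the MGU to either side gives arrow(arrow(arrow(io(nat), int), nat), arrow(arrow(io(nat), int), nat)).

arrow(arrow(arrow(io(nat), int), nat), arrow(arrow(io(nat), int), nat))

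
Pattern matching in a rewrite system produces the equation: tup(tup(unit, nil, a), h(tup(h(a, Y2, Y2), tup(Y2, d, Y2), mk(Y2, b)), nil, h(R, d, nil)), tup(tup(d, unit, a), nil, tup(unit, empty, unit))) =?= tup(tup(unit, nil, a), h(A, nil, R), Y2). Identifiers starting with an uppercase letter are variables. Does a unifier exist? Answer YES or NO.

Decompose tup/3: tup(unit, nil, a) =?= tup(unit, nil, a),  h(tup(h(a, Y2, Y2), tup(Y2, d, Y2), mk(Y2, b)), nil, h(R, d, nil)) =?= h(A, nil, R),  tup(tup(d, unit, a), nil, tup(unit, empty, unit)) =?= Y2.
Delete trivial equation tup(unit, nil, a) =?= tup(unit, nil, a).
Decompose h/3: tup(h(a, Y2, Y2), tup(Y2, d, Y2), mk(Y2, b)) =?= A,  nil =?= nil,  h(R, d, nil) =?= R.
Bind A := tup(h(a, Y2, Y2), tup(Y2, d, Y2), mk(Y2, b)); no other remaining equation mentions A.
Delete trivial equation nil =?= nil.
Occurs check fails: R occurs in h(R, d, nil); the equation R =?= h(R, d, nil) has no finite solution.

NO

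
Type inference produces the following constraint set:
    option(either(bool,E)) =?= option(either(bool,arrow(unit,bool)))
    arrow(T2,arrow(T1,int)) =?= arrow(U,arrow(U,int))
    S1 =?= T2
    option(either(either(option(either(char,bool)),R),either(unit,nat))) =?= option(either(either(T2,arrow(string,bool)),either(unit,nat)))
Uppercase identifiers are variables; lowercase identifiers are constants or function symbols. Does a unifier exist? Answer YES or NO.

YES

Decompose option/1: either(bool,E) =?= either(bool,arrow(unit,bool)).
Decompose either/2: bool =?= bool,  E =?= arrow(unit,bool).
Delete trivial equation bool =?= bool.
Bind E := arrow(unit,bool); no other remaining equation mentions E.
Decompose arrow/2: T2 =?= U,  arrow(T1,int) =?= arrow(U,int).
Bind T2 := U; substituting into the 2 remaining equations that mention T2 gives: S1 =?= U,  option(either(either(option(either(char,bool)),R),either(unit,nat))) =?= option(either(either(U,arrow(string,bool)),either(unit,nat))).
Decompose arrow/2: T1 =?= U,  int =?= int.
Bind T1 := U; no other remaining equation mentions T1.
Delete trivial equation int =?= int.
Bind S1 := U; no other remaining equation mentions S1.
Decompose option/1: either(either(option(either(char,bool)),R),either(unit,nat)) =?= either(either(U,arrow(string,bool)),either(unit,nat)).
Decompose either/2: either(option(either(char,bool)),R) =?= either(U,arrow(string,bool)),  either(unit,nat) =?= either(unit,nat).
Decompose either/2: option(either(char,bool)) =?= U,  R =?= arrow(string,bool).
Bind U := option(either(char,bool)); no other remaining equation mentions U. Substituting into the earlier bindings gives T2 := option(either(char,bool)), T1 := option(either(char,bool)), S1 := option(either(char,bool)).
Bind R := arrow(string,bool); no other remaining equation mentions R.
Delete trivial equation either(unit,nat) =?= either(unit,nat).
No equations remain and no clash or occurs-check failure arose, so a unifier exists.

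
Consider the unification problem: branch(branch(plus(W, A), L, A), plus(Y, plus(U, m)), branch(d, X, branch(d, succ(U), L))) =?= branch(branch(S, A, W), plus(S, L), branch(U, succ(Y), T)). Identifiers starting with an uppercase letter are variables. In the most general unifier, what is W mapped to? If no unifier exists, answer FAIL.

plus(d, m)

Decompose branch/3: branch(plus(W, A), L, A) =?= branch(S, A, W),  plus(Y, plus(U, m)) =?= plus(S, L),  branch(d, X, branch(d, succ(U), L)) =?= branch(U, succ(Y), T).
Decompose branch/3: plus(W, A) =?= S,  L =?= A,  A =?= W.
Bind S := plus(W, A); substituting into the one remaining equation that mentions S gives: plus(Y, plus(U, m)) =?= plus(plus(W, A), L).
Bind L := A; substituting into the 2 remaining equations that mention L gives: plus(Y, plus(U, m)) =?= plus(plus(W, A), A),  branch(d, X, branch(d, succ(U), A)) =?= branch(U, succ(Y), T).
Bind A := W; substituting into the remaining equations gives: plus(Y, plus(U, m)) =?= plus(plus(W, W), W),  branch(d, X, branch(d, succ(U), W)) =?= branch(U, succ(Y), T). Substituting into the earlier bindings gives S := plus(W, W), L := W.
Decompose plus/2: Y =?= plus(W, W),  plus(U, m) =?= W.
Bind Y := plus(W, W); substituting into the one remaining equation that mentions Y gives: branch(d, X, branch(d, succ(U), W)) =?= branch(U, succ(plus(W, W)), T).
Bind W := plus(U, m); substituting into the remaining equation gives: branch(d, X, branch(d, succ(U), plus(U, m))) =?= branch(U, succ(plus(plus(U, m), plus(U, m))), T). Substituting into the earlier bindings gives S := plus(plus(U, m), plus(U, m)), L := plus(U, m), A := plus(U, m), Y := plus(plus(U, m), plus(U, m)).
Decompose branch/3: d =?= U,  X =?= succ(plus(plus(U, m), plus(U, m))),  branch(d, succ(U), plus(U, m)) =?= T.
Bind U := d; substituting into the remaining equations gives: X =?= succ(plus(plus(d, m), plus(d, m))),  branch(d, succ(d), plus(d, m)) =?= T. Substituting into the earlier bindings gives S := plus(plus(d, m), plus(d, m)), L := plus(d, m), A := plus(d, m), Y := plus(plus(d, m), plus(d, m)), W := plus(d, m).
Bind X := succ(plus(plus(d, m), plus(d, m))); no other remaining equation mentions X.
Bind T := branch(d, succ(d), plus(d, m)).
MGU = { S -> plus(plus(d, m), plus(d, m)), L -> plus(d, m), A -> plus(d, m), Y -> plus(plus(d, m), plus(d, m)), W -> plus(d, m), U -> d, X -> succ(plus(plus(d, m), plus(d, m))), T -> branch(d, succ(d), plus(d, m)) }, so W -> plus(d, m).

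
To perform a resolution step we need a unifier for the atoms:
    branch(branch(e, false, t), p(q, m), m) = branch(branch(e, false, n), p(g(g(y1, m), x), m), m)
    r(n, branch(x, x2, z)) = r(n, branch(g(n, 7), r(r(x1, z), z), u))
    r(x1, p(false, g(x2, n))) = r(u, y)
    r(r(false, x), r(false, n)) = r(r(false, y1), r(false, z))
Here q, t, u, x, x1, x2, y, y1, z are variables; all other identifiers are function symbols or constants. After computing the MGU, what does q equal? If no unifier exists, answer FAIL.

g(g(g(n, 7), m), g(n, 7))

Decompose branch/3: branch(e, false, t) = branch(e, false, n),  p(q, m) = p(g(g(y1, m), x), m),  m = m.
Decompose branch/3: e = e,  false = false,  t = n.
Delete trivial equation e = e.
Delete trivial equation false = false.
Bind t := n; no other remaining equation mentions t.
Decompose p/2: q = g(g(y1, m), x),  m = m.
Bind q := g(g(y1, m), x); no other remaining equation mentions q.
Delete trivial equation m = m.
Delete trivial equation m = m.
Decompose r/2: n = n,  branch(x, x2, z) = branch(g(n, 7), r(r(x1, z), z), u).
Delete trivial equation n = n.
Decompose branch/3: x = g(n, 7),  x2 = r(r(x1, z), z),  z = u.
Bind x := g(n, 7); substituting into the one remaining equation that mentions x gives: r(r(false, g(n, 7)), r(false, n)) = r(r(false, y1), r(false, z)). Substituting into the earlier binding gives q := g(g(y1, m), g(n, 7)).
Bind x2 := r(r(x1, z), z); substituting into the one remaining equation that mentions x2 gives: r(x1, p(false, g(r(r(x1, z), z), n))) = r(u, y).
Bind z := u; substituting into the remaining equations gives: r(x1, p(false, g(r(r(x1, u), u), n))) = r(u, y),  r(r(false, g(n, 7)), r(false, n)) = r(r(false, y1), r(false, u)). Substituting into the earlier binding gives x2 := r(r(x1, u), u).
Decompose r/2: x1 = u,  p(false, g(r(r(x1, u), u), n)) = y.
Bind x1 := u; substituting into the one remaining equation that mentions x1 gives: p(false, g(r(r(u, u), u), n)) = y. Substituting into the earlier binding gives x2 := r(r(u, u), u).
Bind y := p(false, g(r(r(u, u), u), n)); no other remaining equation mentions y.
Decompose r/2: r(false, g(n, 7)) = r(false, y1),  r(false, n) = r(false, u).
Decompose r/2: false = false,  g(n, 7) = y1.
Delete trivial equation false = false.
Bind y1 := g(n, 7); no other remaining equation mentions y1. Substituting into the earlier binding gives q := g(g(g(n, 7), m), g(n, 7)).
Decompose r/2: false = false,  n = u.
Delete trivial equation false = false.
Bind u := n. Substituting into the earlier bindings gives x2 := r(r(n, n), n), z := n, x1 := n, y := p(false, g(r(r(n, n), n), n)).
MGU = { t ↦ n, q ↦ g(g(g(n, 7), m), g(n, 7)), x ↦ g(n, 7), x2 ↦ r(r(n, n), n), z ↦ n, x1 ↦ n, y ↦ p(false, g(r(r(n, n), n), n)), y1 ↦ g(n, 7), u ↦ n }, so q ↦ g(g(g(n, 7), m), g(n, 7)).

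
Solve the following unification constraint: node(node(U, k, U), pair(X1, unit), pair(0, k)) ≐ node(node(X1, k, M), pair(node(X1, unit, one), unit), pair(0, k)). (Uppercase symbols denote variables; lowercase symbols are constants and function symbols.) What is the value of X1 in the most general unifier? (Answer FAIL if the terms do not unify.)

FAIL

Decompose node/3: node(U, k, U) ≐ node(X1, k, M),  pair(X1, unit) ≐ pair(node(X1, unit, one), unit),  pair(0, k) ≐ pair(0, k).
Decompose node/3: U ≐ X1,  k ≐ k,  U ≐ M.
Bind U := X1; substituting into the one remaining equation that mentions U gives: X1 ≐ M.
Delete trivial equation k ≐ k.
Bind X1 := M; substituting into the one remaining equation that mentions X1 gives: pair(M, unit) ≐ pair(node(M, unit, one), unit). Substituting into the earlier binding gives U := M.
Decompose pair/2: M ≐ node(M, unit, one),  unit ≐ unit.
Occurs check fails: M occurs in node(M, unit, one); the equation M ≐ node(M, unit, one) has no finite solution.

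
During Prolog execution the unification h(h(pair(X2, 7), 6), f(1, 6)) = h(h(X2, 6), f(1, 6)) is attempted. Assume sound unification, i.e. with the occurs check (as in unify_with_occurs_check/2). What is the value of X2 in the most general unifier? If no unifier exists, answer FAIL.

Decompose h/2: h(pair(X2, 7), 6) = h(X2, 6),  f(1, 6) = f(1, 6).
Decompose h/2: pair(X2, 7) = X2,  6 = 6.
Occurs check fails: X2 occurs in pair(X2, 7); the equation X2 = pair(X2, 7) has no finite solution.

FAIL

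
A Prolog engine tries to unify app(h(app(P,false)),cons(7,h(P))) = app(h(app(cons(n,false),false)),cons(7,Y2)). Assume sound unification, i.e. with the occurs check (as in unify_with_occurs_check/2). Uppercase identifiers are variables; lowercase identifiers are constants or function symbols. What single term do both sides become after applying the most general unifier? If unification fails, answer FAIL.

app(h(app(cons(n,false),false)),cons(7,h(cons(n,false))))

Decompose app/2: h(app(P,false)) = h(app(cons(n,false),false)),  cons(7,h(P)) = cons(7,Y2).
Decompose h/1: app(P,false) = app(cons(n,false),false).
Decompose app/2: P = cons(n,false),  false = false.
Bind P := cons(n,false); substituting into the one remaining equation that mentions P gives: cons(7,h(cons(n,false))) = cons(7,Y2).
Delete trivial equation false = false.
Decompose cons/2: 7 = 7,  h(cons(n,false)) = Y2.
Delete trivial equation 7 = 7.
Bind Y2 := h(cons(n,false)).
Applying the MGU to either side gives app(h(app(cons(n,false),false)),cons(7,h(cons(n,false)))).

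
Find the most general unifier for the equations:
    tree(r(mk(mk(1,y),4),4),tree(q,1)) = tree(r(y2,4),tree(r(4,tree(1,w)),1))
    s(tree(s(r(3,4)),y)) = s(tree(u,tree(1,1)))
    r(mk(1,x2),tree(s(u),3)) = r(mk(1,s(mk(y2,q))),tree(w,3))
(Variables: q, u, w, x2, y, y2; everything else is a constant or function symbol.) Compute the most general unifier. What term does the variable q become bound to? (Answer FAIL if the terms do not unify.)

Decompose tree/2: r(mk(mk(1,y),4),4) = r(y2,4),  tree(q,1) = tree(r(4,tree(1,w)),1).
Decompose r/2: mk(mk(1,y),4) = y2,  4 = 4.
Bind y2 := mk(mk(1,y),4); substituting into the one remaining equation that mentions y2 gives: r(mk(1,x2),tree(s(u),3)) = r(mk(1,s(mk(mk(mk(1,y),4),q))),tree(w,3)).
Delete trivial equation 4 = 4.
Decompose tree/2: q = r(4,tree(1,w)),  1 = 1.
Bind q := r(4,tree(1,w)); substituting into the one remaining equation that mentions q gives: r(mk(1,x2),tree(s(u),3)) = r(mk(1,s(mk(mk(mk(1,y),4),r(4,tree(1,w))))),tree(w,3)).
Delete trivial equation 1 = 1.
Decompose s/1: tree(s(r(3,4)),y) = tree(u,tree(1,1)).
Decompose tree/2: s(r(3,4)) = u,  y = tree(1,1).
Bind u := s(r(3,4)); substituting into the one remaining equation that mentions u gives: r(mk(1,x2),tree(s(s(r(3,4))),3)) = r(mk(1,s(mk(mk(mk(1,y),4),r(4,tree(1,w))))),tree(w,3)).
Bind y := tree(1,1); substituting into the remaining equation gives: r(mk(1,x2),tree(s(s(r(3,4))),3)) = r(mk(1,s(mk(mk(mk(1,tree(1,1)),4),r(4,tree(1,w))))),tree(w,3)). Substituting into the earlier binding gives y2 := mk(mk(1,tree(1,1)),4).
Decompose r/2: mk(1,x2) = mk(1,s(mk(mk(mk(1,tree(1,1)),4),r(4,tree(1,w))))),  tree(s(s(r(3,4))),3) = tree(w,3).
Decompose mk/2: 1 = 1,  x2 = s(mk(mk(mk(1,tree(1,1)),4),r(4,tree(1,w)))).
Delete trivial equation 1 = 1.
Bind x2 := s(mk(mk(mk(1,tree(1,1)),4),r(4,tree(1,w)))); no other remaining equation mentions x2.
Decompose tree/2: s(s(r(3,4))) = w,  3 = 3.
Bind w := s(s(r(3,4))); no other remaining equation mentions w. Substituting into the earlier bindings gives q := r(4,tree(1,s(s(r(3,4))))), x2 := s(mk(mk(mk(1,tree(1,1)),4),r(4,tree(1,s(s(r(3,4))))))).
Delete trivial equation 3 = 3.
MGU = { y2 := mk(mk(1,tree(1,1)),4), q := r(4,tree(1,s(s(r(3,4))))), u := s(r(3,4)), y := tree(1,1), x2 := s(mk(mk(mk(1,tree(1,1)),4),r(4,tree(1,s(s(r(3,4))))))), w := s(s(r(3,4))) }, so q := r(4,tree(1,s(s(r(3,4))))).

r(4,tree(1,s(s(r(3,4)))))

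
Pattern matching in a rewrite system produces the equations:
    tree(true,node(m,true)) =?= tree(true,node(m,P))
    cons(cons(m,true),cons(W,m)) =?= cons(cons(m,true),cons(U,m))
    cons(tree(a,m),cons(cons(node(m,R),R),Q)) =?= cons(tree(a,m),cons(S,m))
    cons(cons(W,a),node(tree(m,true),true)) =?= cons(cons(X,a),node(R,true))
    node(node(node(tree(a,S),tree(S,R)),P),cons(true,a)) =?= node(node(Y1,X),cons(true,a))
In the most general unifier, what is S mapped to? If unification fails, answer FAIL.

Decompose tree/2: true =?= true,  node(m,true) =?= node(m,P).
Delete trivial equation true =?= true.
Decompose node/2: m =?= m,  true =?= P.
Delete trivial equation m =?= m.
Bind P := true; substituting into the one remaining equation that mentions P gives: node(node(node(tree(a,S),tree(S,R)),true),cons(true,a)) =?= node(node(Y1,X),cons(true,a)).
Decompose cons/2: cons(m,true) =?= cons(m,true),  cons(W,m) =?= cons(U,m).
Delete trivial equation cons(m,true) =?= cons(m,true).
Decompose cons/2: W =?= U,  m =?= m.
Bind W := U; substituting into the one remaining equation that mentions W gives: cons(cons(U,a),node(tree(m,true),true)) =?= cons(cons(X,a),node(R,true)).
Delete trivial equation m =?= m.
Decompose cons/2: tree(a,m) =?= tree(a,m),  cons(cons(node(m,R),R),Q) =?= cons(S,m).
Delete trivial equation tree(a,m) =?= tree(a,m).
Decompose cons/2: cons(node(m,R),R) =?= S,  Q =?= m.
Bind S := cons(node(m,R),R); substituting into the one remaining equation that mentions S gives: node(node(node(tree(a,cons(node(m,R),R)),tree(cons(node(m,R),R),R)),true),cons(true,a)) =?= node(node(Y1,X),cons(true,a)).
Bind Q := m; no other remaining equation mentions Q.
Decompose cons/2: cons(U,a) =?= cons(X,a),  node(tree(m,true),true) =?= node(R,true).
Decompose cons/2: U =?= X,  a =?= a.
Bind U := X; no other remaining equation mentions U. Substituting into the earlier binding gives W := X.
Delete trivial equation a =?= a.
Decompose node/2: tree(m,true) =?= R,  true =?= true.
Bind R := tree(m,true); substituting into the one remaining equation that mentions R gives: node(node(node(tree(a,cons(node(m,tree(m,true)),tree(m,true))),tree(cons(node(m,tree(m,true)),tree(m,true)),tree(m,true))),true),cons(true,a)) =?= node(node(Y1,X),cons(true,a)). Substituting into the earlier binding gives S := cons(node(m,tree(m,true)),tree(m,true)).
Delete trivial equation true =?= true.
Decompose node/2: node(node(tree(a,cons(node(m,tree(m,true)),tree(m,true))),tree(cons(node(m,tree(m,true)),tree(m,true)),tree(m,true))),true) =?= node(Y1,X),  cons(true,a) =?= cons(true,a).
Decompose node/2: node(tree(a,cons(node(m,tree(m,true)),tree(m,true))),tree(cons(node(m,tree(m,true)),tree(m,true)),tree(m,true))) =?= Y1,  true =?= X.
Bind Y1 := node(tree(a,cons(node(m,tree(m,true)),tree(m,true))),tree(cons(node(m,tree(m,true)),tree(m,true)),tree(m,true))); no other remaining equation mentions Y1.
Bind X := true; no other remaining equation mentions X. Substituting into the earlier bindings gives W := true, U := true.
Delete trivial equation cons(true,a) =?= cons(true,a).
MGU = { P -> true, W -> true, S -> cons(node(m,tree(m,true)),tree(m,true)), Q -> m, U -> true, R -> tree(m,true), Y1 -> node(tree(a,cons(node(m,tree(m,true)),tree(m,true))),tree(cons(node(m,tree(m,true)),tree(m,true)),tree(m,true))), X -> true }, so S -> cons(node(m,tree(m,true)),tree(m,true)).

cons(node(m,tree(m,true)),tree(m,true))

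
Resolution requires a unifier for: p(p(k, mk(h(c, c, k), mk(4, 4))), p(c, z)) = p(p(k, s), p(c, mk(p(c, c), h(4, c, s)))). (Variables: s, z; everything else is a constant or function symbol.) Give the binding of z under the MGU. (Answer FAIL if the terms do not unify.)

mk(p(c, c), h(4, c, mk(h(c, c, k), mk(4, 4))))

Decompose p/2: p(k, mk(h(c, c, k), mk(4, 4))) = p(k, s),  p(c, z) = p(c, mk(p(c, c), h(4, c, s))).
Decompose p/2: k = k,  mk(h(c, c, k), mk(4, 4)) = s.
Delete trivial equation k = k.
Bind s := mk(h(c, c, k), mk(4, 4)); substituting into the remaining equation gives: p(c, z) = p(c, mk(p(c, c), h(4, c, mk(h(c, c, k), mk(4, 4))))).
Decompose p/2: c = c,  z = mk(p(c, c), h(4, c, mk(h(c, c, k), mk(4, 4)))).
Delete trivial equation c = c.
Bind z := mk(p(c, c), h(4, c, mk(h(c, c, k), mk(4, 4)))).
MGU = { s := mk(h(c, c, k), mk(4, 4)), z := mk(p(c, c), h(4, c, mk(h(c, c, k), mk(4, 4)))) }, so z := mk(p(c, c), h(4, c, mk(h(c, c, k), mk(4, 4)))).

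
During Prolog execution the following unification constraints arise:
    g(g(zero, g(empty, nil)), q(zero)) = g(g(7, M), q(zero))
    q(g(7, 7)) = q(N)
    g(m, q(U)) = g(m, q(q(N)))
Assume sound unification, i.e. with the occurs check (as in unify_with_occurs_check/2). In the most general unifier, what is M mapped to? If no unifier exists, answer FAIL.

FAIL

Decompose g/2: g(zero, g(empty, nil)) = g(7, M),  q(zero) = q(zero).
Decompose g/2: zero = 7,  g(empty, nil) = M.
Clash: constants zero and 7 differ; no unifier exists.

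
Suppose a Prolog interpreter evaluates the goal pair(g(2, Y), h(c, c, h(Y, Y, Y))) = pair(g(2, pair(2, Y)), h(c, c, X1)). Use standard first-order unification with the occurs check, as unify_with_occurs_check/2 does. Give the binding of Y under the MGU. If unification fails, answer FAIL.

FAIL

Decompose pair/2: g(2, Y) = g(2, pair(2, Y)),  h(c, c, h(Y, Y, Y)) = h(c, c, X1).
Decompose g/2: 2 = 2,  Y = pair(2, Y).
Delete trivial equation 2 = 2.
Occurs check fails: Y occurs in pair(2, Y); the equation Y = pair(2, Y) has no finite solution.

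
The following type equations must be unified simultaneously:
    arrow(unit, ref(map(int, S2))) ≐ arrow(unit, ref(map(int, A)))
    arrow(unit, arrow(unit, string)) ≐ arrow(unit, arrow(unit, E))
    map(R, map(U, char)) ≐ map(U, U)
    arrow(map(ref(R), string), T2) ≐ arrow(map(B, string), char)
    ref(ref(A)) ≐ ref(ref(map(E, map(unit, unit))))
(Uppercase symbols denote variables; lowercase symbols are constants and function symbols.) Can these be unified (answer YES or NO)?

NO

Decompose arrow/2: unit ≐ unit,  ref(map(int, S2)) ≐ ref(map(int, A)).
Delete trivial equation unit ≐ unit.
Decompose ref/1: map(int, S2) ≐ map(int, A).
Decompose map/2: int ≐ int,  S2 ≐ A.
Delete trivial equation int ≐ int.
Bind S2 := A; no other remaining equation mentions S2.
Decompose arrow/2: unit ≐ unit,  arrow(unit, string) ≐ arrow(unit, E).
Delete trivial equation unit ≐ unit.
Decompose arrow/2: unit ≐ unit,  string ≐ E.
Delete trivial equation unit ≐ unit.
Bind E := string; substituting into the one remaining equation that mentions E gives: ref(ref(A)) ≐ ref(ref(map(string, map(unit, unit)))).
Decompose map/2: R ≐ U,  map(U, char) ≐ U.
Bind R := U; substituting into the one remaining equation that mentions R gives: arrow(map(ref(U), string), T2) ≐ arrow(map(B, string), char).
Occurs check fails: U occurs in map(U, char); the equation U ≐ map(U, char) has no finite solution.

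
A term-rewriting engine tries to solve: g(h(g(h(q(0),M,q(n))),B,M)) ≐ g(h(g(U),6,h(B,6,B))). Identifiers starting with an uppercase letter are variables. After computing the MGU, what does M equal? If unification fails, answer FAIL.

Decompose g/1: h(g(h(q(0),M,q(n))),B,M) ≐ h(g(U),6,h(B,6,B)).
Decompose h/3: g(h(q(0),M,q(n))) ≐ g(U),  B ≐ 6,  M ≐ h(B,6,B).
Decompose g/1: h(q(0),M,q(n)) ≐ U.
Bind U := h(q(0),M,q(n)); no other remaining equation mentions U.
Bind B := 6; substituting into the remaining equation gives: M ≐ h(6,6,6).
Bind M := h(6,6,6). Substituting into the earlier binding gives U := h(q(0),h(6,6,6),q(n)).
MGU = { U := h(q(0),h(6,6,6),q(n)), B := 6, M := h(6,6,6) }, so M := h(6,6,6).

h(6,6,6)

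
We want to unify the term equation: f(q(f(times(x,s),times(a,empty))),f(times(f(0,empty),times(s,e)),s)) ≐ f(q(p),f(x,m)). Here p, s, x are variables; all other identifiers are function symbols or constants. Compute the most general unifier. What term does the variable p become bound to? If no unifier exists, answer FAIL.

f(times(times(f(0,empty),times(m,e)),m),times(a,empty))

Decompose f/2: q(f(times(x,s),times(a,empty))) ≐ q(p),  f(times(f(0,empty),times(s,e)),s) ≐ f(x,m).
Decompose q/1: f(times(x,s),times(a,empty)) ≐ p.
Bind p := f(times(x,s),times(a,empty)); no other remaining equation mentions p.
Decompose f/2: times(f(0,empty),times(s,e)) ≐ x,  s ≐ m.
Bind x := times(f(0,empty),times(s,e)); no other remaining equation mentions x. Substituting into the earlier binding gives p := f(times(times(f(0,empty),times(s,e)),s),times(a,empty)).
Bind s := m. Substituting into the earlier bindings gives p := f(times(times(f(0,empty),times(m,e)),m),times(a,empty)), x := times(f(0,empty),times(m,e)).
MGU = { p -> f(times(times(f(0,empty),times(m,e)),m),times(a,empty)), x -> times(f(0,empty),times(m,e)), s -> m }, so p -> f(times(times(f(0,empty),times(m,e)),m),times(a,empty)).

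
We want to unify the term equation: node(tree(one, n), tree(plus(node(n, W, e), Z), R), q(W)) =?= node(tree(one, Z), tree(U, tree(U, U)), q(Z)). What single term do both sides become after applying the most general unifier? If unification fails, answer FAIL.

node(tree(one, n), tree(plus(node(n, n, e), n), tree(plus(node(n, n, e), n), plus(node(n, n, e), n))), q(n))

Decompose node/3: tree(one, n) =?= tree(one, Z),  tree(plus(node(n, W, e), Z), R) =?= tree(U, tree(U, U)),  q(W) =?= q(Z).
Decompose tree/2: one =?= one,  n =?= Z.
Delete trivial equation one =?= one.
Bind Z := n; substituting into the remaining equations gives: tree(plus(node(n, W, e), n), R) =?= tree(U, tree(U, U)),  q(W) =?= q(n).
Decompose tree/2: plus(node(n, W, e), n) =?= U,  R =?= tree(U, U).
Bind U := plus(node(n, W, e), n); substituting into the one remaining equation that mentions U gives: R =?= tree(plus(node(n, W, e), n), plus(node(n, W, e), n)).
Bind R := tree(plus(node(n, W, e), n), plus(node(n, W, e), n)); no other remaining equation mentions R.
Decompose q/1: W =?= n.
Bind W := n. Substituting into the earlier bindings gives U := plus(node(n, n, e), n), R := tree(plus(node(n, n, e), n), plus(node(n, n, e), n)).
Applying the MGU to either side gives node(tree(one, n), tree(plus(node(n, n, e), n), tree(plus(node(n, n, e), n), plus(node(n, n, e), n))), q(n)).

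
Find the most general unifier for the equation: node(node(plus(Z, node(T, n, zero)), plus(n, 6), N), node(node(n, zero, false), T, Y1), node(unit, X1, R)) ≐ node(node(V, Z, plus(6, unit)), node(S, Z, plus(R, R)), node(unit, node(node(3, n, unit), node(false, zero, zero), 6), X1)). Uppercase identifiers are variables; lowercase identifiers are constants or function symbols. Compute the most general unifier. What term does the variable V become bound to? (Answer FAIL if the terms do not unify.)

plus(plus(n, 6), node(plus(n, 6), n, zero))

Decompose node/3: node(plus(Z, node(T, n, zero)), plus(n, 6), N) ≐ node(V, Z, plus(6, unit)),  node(node(n, zero, false), T, Y1) ≐ node(S, Z, plus(R, R)),  node(unit, X1, R) ≐ node(unit, node(node(3, n, unit), node(false, zero, zero), 6), X1).
Decompose node/3: plus(Z, node(T, n, zero)) ≐ V,  plus(n, 6) ≐ Z,  N ≐ plus(6, unit).
Bind V := plus(Z, node(T, n, zero)); no other remaining equation mentions V.
Bind Z := plus(n, 6); substituting into the one remaining equation that mentions Z gives: node(node(n, zero, false), T, Y1) ≐ node(S, plus(n, 6), plus(R, R)). Substituting into the earlier binding gives V := plus(plus(n, 6), node(T, n, zero)).
Bind N := plus(6, unit); no other remaining equation mentions N.
Decompose node/3: node(n, zero, false) ≐ S,  T ≐ plus(n, 6),  Y1 ≐ plus(R, R).
Bind S := node(n, zero, false); no other remaining equation mentions S.
Bind T := plus(n, 6); no other remaining equation mentions T. Substituting into the earlier binding gives V := plus(plus(n, 6), node(plus(n, 6), n, zero)).
Bind Y1 := plus(R, R); no other remaining equation mentions Y1.
Decompose node/3: unit ≐ unit,  X1 ≐ node(node(3, n, unit), node(false, zero, zero), 6),  R ≐ X1.
Delete trivial equation unit ≐ unit.
Bind X1 := node(node(3, n, unit), node(false, zero, zero), 6); substituting into the remaining equation gives: R ≐ node(node(3, n, unit), node(false, zero, zero), 6).
Bind R := node(node(3, n, unit), node(false, zero, zero), 6). Substituting into the earlier binding gives Y1 := plus(node(node(3, n, unit), node(false, zero, zero), 6), node(node(3, n, unit), node(false, zero, zero), 6)).
MGU = { V := plus(plus(n, 6), node(plus(n, 6), n, zero)), Z := plus(n, 6), N := plus(6, unit), S := node(n, zero, false), T := plus(n, 6), Y1 := plus(node(node(3, n, unit), node(false, zero, zero), 6), node(node(3, n, unit), node(false, zero, zero), 6)), X1 := node(node(3, n, unit), node(false, zero, zero), 6), R := node(node(3, n, unit), node(false, zero, zero), 6) }, so V := plus(plus(n, 6), node(plus(n, 6), n, zero)).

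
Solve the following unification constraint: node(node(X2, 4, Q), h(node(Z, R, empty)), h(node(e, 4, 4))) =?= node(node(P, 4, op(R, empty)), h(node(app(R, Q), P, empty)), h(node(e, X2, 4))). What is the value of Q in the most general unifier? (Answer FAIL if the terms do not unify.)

Decompose node/3: node(X2, 4, Q) =?= node(P, 4, op(R, empty)),  h(node(Z, R, empty)) =?= h(node(app(R, Q), P, empty)),  h(node(e, 4, 4)) =?= h(node(e, X2, 4)).
Decompose node/3: X2 =?= P,  4 =?= 4,  Q =?= op(R, empty).
Bind X2 := P; substituting into the one remaining equation that mentions X2 gives: h(node(e, 4, 4)) =?= h(node(e, P, 4)).
Delete trivial equation 4 =?= 4.
Bind Q := op(R, empty); substituting into the one remaining equation that mentions Q gives: h(node(Z, R, empty)) =?= h(node(app(R, op(R, empty)), P, empty)).
Decompose h/1: node(Z, R, empty) =?= node(app(R, op(R, empty)), P, empty).
Decompose node/3: Z =?= app(R, op(R, empty)),  R =?= P,  empty =?= empty.
Bind Z := app(R, op(R, empty)); no other remaining equation mentions Z.
Bind R := P; no other remaining equation mentions R. Substituting into the earlier bindings gives Q := op(P, empty), Z := app(P, op(P, empty)).
Delete trivial equation empty =?= empty.
Decompose h/1: node(e, 4, 4) =?= node(e, P, 4).
Decompose node/3: e =?= e,  4 =?= P,  4 =?= 4.
Delete trivial equation e =?= e.
Bind P := 4; no other remaining equation mentions P. Substituting into the earlier bindings gives X2 := 4, Q := op(4, empty), Z := app(4, op(4, empty)), R := 4.
Delete trivial equation 4 =?= 4.
MGU = { X2 ↦ 4, Q ↦ op(4, empty), Z ↦ app(4, op(4, empty)), R ↦ 4, P ↦ 4 }, so Q ↦ op(4, empty).

op(4, empty)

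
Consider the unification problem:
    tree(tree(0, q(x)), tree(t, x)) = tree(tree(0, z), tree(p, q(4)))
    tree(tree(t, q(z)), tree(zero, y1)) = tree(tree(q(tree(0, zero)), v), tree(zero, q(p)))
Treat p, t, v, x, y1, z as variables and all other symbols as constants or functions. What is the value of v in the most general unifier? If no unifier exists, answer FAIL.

q(q(q(4)))

Decompose tree/2: tree(0, q(x)) = tree(0, z),  tree(t, x) = tree(p, q(4)).
Decompose tree/2: 0 = 0,  q(x) = z.
Delete trivial equation 0 = 0.
Bind z := q(x); substituting into the one remaining equation that mentions z gives: tree(tree(t, q(q(x))), tree(zero, y1)) = tree(tree(q(tree(0, zero)), v), tree(zero, q(p))).
Decompose tree/2: t = p,  x = q(4).
Bind t := p; substituting into the one remaining equation that mentions t gives: tree(tree(p, q(q(x))), tree(zero, y1)) = tree(tree(q(tree(0, zero)), v), tree(zero, q(p))).
Bind x := q(4); substituting into the remaining equation gives: tree(tree(p, q(q(q(4)))), tree(zero, y1)) = tree(tree(q(tree(0, zero)), v), tree(zero, q(p))). Substituting into the earlier binding gives z := q(q(4)).
Decompose tree/2: tree(p, q(q(q(4)))) = tree(q(tree(0, zero)), v),  tree(zero, y1) = tree(zero, q(p)).
Decompose tree/2: p = q(tree(0, zero)),  q(q(q(4))) = v.
Bind p := q(tree(0, zero)); substituting into the one remaining equation that mentions p gives: tree(zero, y1) = tree(zero, q(q(tree(0, zero)))). Substituting into the earlier binding gives t := q(tree(0, zero)).
Bind v := q(q(q(4))); no other remaining equation mentions v.
Decompose tree/2: zero = zero,  y1 = q(q(tree(0, zero))).
Delete trivial equation zero = zero.
Bind y1 := q(q(tree(0, zero))).
MGU = { z ↦ q(q(4)), t ↦ q(tree(0, zero)), x ↦ q(4), p ↦ q(tree(0, zero)), v ↦ q(q(q(4))), y1 ↦ q(q(tree(0, zero))) }, so v ↦ q(q(q(4))).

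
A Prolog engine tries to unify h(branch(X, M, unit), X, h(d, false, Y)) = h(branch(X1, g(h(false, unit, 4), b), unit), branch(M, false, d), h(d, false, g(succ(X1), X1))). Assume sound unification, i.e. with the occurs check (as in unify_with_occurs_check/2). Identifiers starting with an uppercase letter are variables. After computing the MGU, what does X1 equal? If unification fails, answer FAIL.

branch(g(h(false, unit, 4), b), false, d)

Decompose h/3: branch(X, M, unit) = branch(X1, g(h(false, unit, 4), b), unit),  X = branch(M, false, d),  h(d, false, Y) = h(d, false, g(succ(X1), X1)).
Decompose branch/3: X = X1,  M = g(h(false, unit, 4), b),  unit = unit.
Bind X := X1; substituting into the one remaining equation that mentions X gives: X1 = branch(M, false, d).
Bind M := g(h(false, unit, 4), b); substituting into the one remaining equation that mentions M gives: X1 = branch(g(h(false, unit, 4), b), false, d).
Delete trivial equation unit = unit.
Bind X1 := branch(g(h(false, unit, 4), b), false, d); substituting into the remaining equation gives: h(d, false, Y) = h(d, false, g(succ(branch(g(h(false, unit, 4), b), false, d)), branch(g(h(false, unit, 4), b), false, d))). Substituting into the earlier binding gives X := branch(g(h(false, unit, 4), b), false, d).
Decompose h/3: d = d,  false = false,  Y = g(succ(branch(g(h(false, unit, 4), b), false, d)), branch(g(h(false, unit, 4), b), false, d)).
Delete trivial equation d = d.
Delete trivial equation false = false.
Bind Y := g(succ(branch(g(h(false, unit, 4), b), false, d)), branch(g(h(false, unit, 4), b), false, d)).
MGU = { X ↦ branch(g(h(false, unit, 4), b), false, d), M ↦ g(h(false, unit, 4), b), X1 ↦ branch(g(h(false, unit, 4), b), false, d), Y ↦ g(succ(branch(g(h(false, unit, 4), b), false, d)), branch(g(h(false, unit, 4), b), false, d)) }, so X1 ↦ branch(g(h(false, unit, 4), b), false, d).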